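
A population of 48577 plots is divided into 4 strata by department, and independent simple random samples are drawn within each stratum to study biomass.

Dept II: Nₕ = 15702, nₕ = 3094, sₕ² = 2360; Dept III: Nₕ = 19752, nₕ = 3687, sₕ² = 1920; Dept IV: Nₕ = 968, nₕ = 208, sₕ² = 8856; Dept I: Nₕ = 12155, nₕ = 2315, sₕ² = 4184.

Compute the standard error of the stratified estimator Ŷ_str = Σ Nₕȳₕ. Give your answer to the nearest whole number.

Var(Ŷ_str) = Σₕ Nₕ²(1 − fₕ)sₕ²/nₕ.
Dept II: 15702²·(1 − 3094/15702)·2360/3094 = 1.5100554 × 10^8.
Dept III: 19752²·(1 − 3687/19752)·1920/3687 = 1.6524179 × 10^8.
Dept IV: 968²·(1 − 208/968)·8856/208 = 3.1322991 × 10^7.
Dept I: 12155²·(1 − 2315/12155)·4184/2315 = 2.1616767 × 10^8.
Sum = 5.6373799 × 10^8.
SE = √(5.6373799 × 10^8) = 23743.

23743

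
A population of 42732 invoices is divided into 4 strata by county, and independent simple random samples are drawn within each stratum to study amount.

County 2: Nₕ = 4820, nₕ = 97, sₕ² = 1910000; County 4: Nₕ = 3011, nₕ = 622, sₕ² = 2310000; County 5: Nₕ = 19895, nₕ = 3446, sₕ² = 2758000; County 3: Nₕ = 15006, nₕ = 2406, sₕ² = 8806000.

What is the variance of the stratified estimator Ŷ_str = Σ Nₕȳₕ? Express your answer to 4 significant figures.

1.429 × 10^12

Var(Ŷ_str) = Σₕ Nₕ²(1 − fₕ)sₕ²/nₕ.
County 2: 4820²·(1 − 97/4820)·1910000/97 = 4.4825652 × 10^11.
County 4: 3011²·(1 − 622/3011)·2310000/622 = 2.6714589 × 10^10.
County 5: 19895²·(1 − 3446/19895)·2758000/3446 = 2.6191624 × 10^11.
County 3: 15006²·(1 − 2406/15006)·8806000/2406 = 6.9201984 × 10^11.
Sum = 1.4289072 × 10^12.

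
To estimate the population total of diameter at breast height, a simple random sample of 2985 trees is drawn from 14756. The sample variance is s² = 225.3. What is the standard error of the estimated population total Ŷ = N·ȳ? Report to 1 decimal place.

3620.8

Var(Ŷ) = N²·Var(ȳ) = N²·(1 − n/N)·s²/n.
f = 2985/14756 = 0.20229059; Var(ȳ) = 0.79770941·225.3/2985 = 0.060209022.
Var(Ŷ) = 14756² · 0.060209022 = 1.3109885 × 10^7.
SE(Ŷ) = √(1.3109885 × 10^7) = 3620.8.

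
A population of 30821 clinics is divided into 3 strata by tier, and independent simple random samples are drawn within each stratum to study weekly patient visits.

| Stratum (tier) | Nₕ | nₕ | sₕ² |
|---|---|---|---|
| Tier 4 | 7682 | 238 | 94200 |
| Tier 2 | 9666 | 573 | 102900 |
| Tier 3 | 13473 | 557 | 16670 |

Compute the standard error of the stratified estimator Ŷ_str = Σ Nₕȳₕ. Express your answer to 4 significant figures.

Var(Ŷ_str) = Σₕ Nₕ²(1 − fₕ)sₕ²/nₕ.
Tier 4: 7682²·(1 − 238/7682)·94200/238 = 2.2633651 × 10^10.
Tier 2: 9666²·(1 − 573/9666)·102900/573 = 1.5783915 × 10^10.
Tier 3: 13473²·(1 − 557/13473)·16670/557 = 5.2080213 × 10^9.
Sum = 4.3625587 × 10^10.
SE = √(4.3625587 × 10^10) = 208900.

208900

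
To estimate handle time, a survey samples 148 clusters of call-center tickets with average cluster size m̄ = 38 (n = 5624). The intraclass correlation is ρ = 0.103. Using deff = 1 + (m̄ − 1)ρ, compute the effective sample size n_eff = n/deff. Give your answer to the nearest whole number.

deff = 1 + (38 − 1)·0.103 = 1 + 3.811 = 4.811.
n_eff = 5624 / 4.811 = 1169.

1169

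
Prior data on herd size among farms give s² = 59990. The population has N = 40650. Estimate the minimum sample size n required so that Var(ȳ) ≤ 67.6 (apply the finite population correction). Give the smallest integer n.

Without fpc, n₀ = s²/D = 59990/67.6 = 887.4260.
With fpc, (1 − n/N)·s²/n ≤ D requires n ≥ n₀/(1 + n₀/N) = 887.4260/(1 + 887.4260/40650) = 868.4666.
Rounding up, n = 869.

869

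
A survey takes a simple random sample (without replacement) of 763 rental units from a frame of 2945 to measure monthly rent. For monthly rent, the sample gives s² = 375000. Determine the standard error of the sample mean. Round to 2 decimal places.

Under SRS without replacement, Var(ȳ) = (1 − f)·s²/n with f = n/N = 763/2945 = 0.25908319.
Var(ȳ) = (1 − 0.25908319)·375000/763 = 0.74091681·491.481 = 364.14653.
SE(ȳ) = √(364.14653) = 19.08.

19.08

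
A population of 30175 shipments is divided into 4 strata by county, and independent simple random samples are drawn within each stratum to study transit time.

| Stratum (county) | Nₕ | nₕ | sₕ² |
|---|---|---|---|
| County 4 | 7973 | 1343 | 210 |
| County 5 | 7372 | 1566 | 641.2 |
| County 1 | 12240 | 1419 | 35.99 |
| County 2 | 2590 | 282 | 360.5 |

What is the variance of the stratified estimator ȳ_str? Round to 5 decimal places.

Var(ȳ_str) = Σₕ Wₕ²(1 − fₕ)sₕ²/nₕ with Wₕ = Nₕ/N, N = 30175.
County 4: Wₕ = 0.26422535; term = 0.26422535²·(1 − 0.16844350)·210/1343 = 0.0090778712.
County 5: Wₕ = 0.24430820; term = 0.24430820²·(1 − 0.21242539)·641.2/1566 = 0.019247289.
County 1: Wₕ = 0.40563380; term = 0.40563380²·(1 − 0.11593137)·35.99/1419 = 0.0036893827.
County 2: Wₕ = 0.08583264; term = 0.08583264²·(1 − 0.10888031)·360.5/282 = 0.0083926125.
Sum = 0.040407155.

0.04041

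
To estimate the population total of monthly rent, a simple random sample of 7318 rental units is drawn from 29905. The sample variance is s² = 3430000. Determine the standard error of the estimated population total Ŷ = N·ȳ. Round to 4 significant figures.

Var(Ŷ) = N²·Var(ȳ) = N²·(1 − n/N)·s²/n.
f = 7318/29905 = 0.24470824; Var(ȳ) = 0.75529176·3430000/7318 = 354.01076.
Var(Ŷ) = 29905² · 354.01076 = 3.1659502 × 10^11.
SE(Ŷ) = √(3.1659502 × 10^11) = 562700.

562700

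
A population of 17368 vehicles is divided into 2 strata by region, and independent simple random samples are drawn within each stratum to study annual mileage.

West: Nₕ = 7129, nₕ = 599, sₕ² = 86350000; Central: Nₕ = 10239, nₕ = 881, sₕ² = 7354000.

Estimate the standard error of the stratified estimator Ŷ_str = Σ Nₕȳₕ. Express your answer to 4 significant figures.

2.741 × 10^6

Var(Ŷ_str) = Σₕ Nₕ²(1 − fₕ)sₕ²/nₕ.
West: 7129²·(1 − 599/7129)·86350000/599 = 6.7108467 × 10^12.
Central: 10239²·(1 − 881/10239)·7354000/881 = 7.9981271 × 10^11.
Sum = 7.5106594 × 10^12.
SE = √(7.5106594 × 10^12) = 2.741 × 10^6.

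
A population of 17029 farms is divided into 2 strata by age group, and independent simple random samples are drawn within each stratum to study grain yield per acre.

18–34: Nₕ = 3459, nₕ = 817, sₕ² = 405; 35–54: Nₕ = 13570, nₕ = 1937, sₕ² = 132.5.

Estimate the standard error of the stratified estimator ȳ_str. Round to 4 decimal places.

Var(ȳ_str) = Σₕ Wₕ²(1 − fₕ)sₕ²/nₕ with Wₕ = Nₕ/N, N = 17029.
18–34: Wₕ = 0.20312408; term = 0.20312408²·(1 − 0.23619543)·405/817 = 0.015622051.
35–54: Wₕ = 0.79687592; term = 0.79687592²·(1 − 0.14274134)·132.5/1937 = 0.037237416.
Sum = 0.052859467.
SE = √(0.052859467) = 0.2299.

0.2299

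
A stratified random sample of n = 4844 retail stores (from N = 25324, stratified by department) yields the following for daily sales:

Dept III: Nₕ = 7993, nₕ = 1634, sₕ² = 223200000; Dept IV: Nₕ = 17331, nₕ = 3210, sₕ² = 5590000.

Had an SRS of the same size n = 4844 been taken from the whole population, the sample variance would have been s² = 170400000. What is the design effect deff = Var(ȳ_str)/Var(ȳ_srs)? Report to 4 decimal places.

Var(ȳ_str) = Σ Wₕ²(1−fₕ)sₕ²/nₕ with Wₕ = Nₕ/25324:
  Dept III: (7993/25324)²·(1−1634/7993)·223200000/1634 = 10826.203
  Dept IV: (17331/25324)²·(1−3210/17331)·5590000/3210 = 664.55548
  → Var(ȳ_str) = 11490.758.
Var(ȳ_srs) = (1 − 4844/25324)·170400000/4844 = 28448.744.
deff = 11490.758 / 28448.744 = 0.4039.

0.4039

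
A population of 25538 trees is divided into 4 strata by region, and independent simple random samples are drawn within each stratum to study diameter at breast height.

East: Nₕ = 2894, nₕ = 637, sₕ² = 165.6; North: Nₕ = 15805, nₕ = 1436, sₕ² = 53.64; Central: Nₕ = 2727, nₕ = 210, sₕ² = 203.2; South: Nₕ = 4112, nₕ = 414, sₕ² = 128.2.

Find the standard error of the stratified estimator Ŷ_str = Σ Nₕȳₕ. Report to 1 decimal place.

Var(Ŷ_str) = Σₕ Nₕ²(1 − fₕ)sₕ²/nₕ.
East: 2894²·(1 − 637/2894)·165.6/637 = 1.698052 × 10^6.
North: 15805²·(1 − 1436/15805)·53.64/1436 = 8.4831154 × 10^6.
Central: 2727²·(1 − 210/2727)·203.2/210 = 6.6416007 × 10^6.
South: 4112²·(1 − 414/4112)·128.2/414 = 4.7087724 × 10^6.
Sum = 2.1531541 × 10^7.
SE = √(2.1531541 × 10^7) = 4640.2.

4640.2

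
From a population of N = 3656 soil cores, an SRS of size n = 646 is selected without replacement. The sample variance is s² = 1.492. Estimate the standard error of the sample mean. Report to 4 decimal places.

0.0436

Under SRS without replacement, Var(ȳ) = (1 − f)·s²/n with f = n/N = 646/3656 = 0.17669584.
Var(ȳ) = (1 − 0.17669584)·1.492/646 = 0.82330416·0.0023095975 = 0.0019015012.
SE(ȳ) = √(0.0019015012) = 0.0436.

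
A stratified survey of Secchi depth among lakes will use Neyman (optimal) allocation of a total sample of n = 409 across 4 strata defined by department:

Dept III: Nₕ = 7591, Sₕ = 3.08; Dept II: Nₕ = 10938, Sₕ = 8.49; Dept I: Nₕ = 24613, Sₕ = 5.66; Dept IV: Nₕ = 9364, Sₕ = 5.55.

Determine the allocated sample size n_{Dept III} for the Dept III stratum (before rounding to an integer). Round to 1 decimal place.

31.1

Neyman allocation: nₕ = n·NₕSₕ / Σⱼ NⱼSⱼ.
Σ NⱼSⱼ = 7591·3.08 + 10938·8.49 + 24613·5.66 + 9364·5.55 = 307523.68.
n_{Dept III} = 409·7591·3.08 / 307523.68 = 31.1.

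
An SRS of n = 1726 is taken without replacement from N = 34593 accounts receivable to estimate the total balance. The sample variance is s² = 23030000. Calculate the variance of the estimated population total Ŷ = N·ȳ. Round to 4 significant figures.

Var(Ŷ) = N²·Var(ȳ) = N²·(1 − n/N)·s²/n.
f = 1726/34593 = 0.04989449; Var(ȳ) = 0.95010551·23030000/1726 = 12677.248.
Var(Ŷ) = 34593² · 12677.248 = 1.5170554 × 10^13.

1.517 × 10^13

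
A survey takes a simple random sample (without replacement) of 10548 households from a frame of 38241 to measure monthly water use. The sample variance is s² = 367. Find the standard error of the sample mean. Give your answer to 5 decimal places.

0.15873

Under SRS without replacement, Var(ȳ) = (1 − f)·s²/n with f = n/N = 10548/38241 = 0.27582961.
Var(ȳ) = (1 − 0.27582961)·367/10548 = 0.72417039·0.034793326 = 0.025196296.
SE(ȳ) = √(0.025196296) = 0.15873.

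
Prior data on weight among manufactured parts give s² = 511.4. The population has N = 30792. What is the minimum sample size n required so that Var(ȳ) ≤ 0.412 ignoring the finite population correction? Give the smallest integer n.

Without fpc, n₀ = s²/D = 511.4/0.412 = 1241.2621.
Rounding up, n = 1242.

1242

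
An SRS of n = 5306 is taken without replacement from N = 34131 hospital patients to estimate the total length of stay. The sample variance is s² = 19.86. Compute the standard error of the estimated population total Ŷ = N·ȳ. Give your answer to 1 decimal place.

1919.0

Var(Ŷ) = N²·Var(ȳ) = N²·(1 − n/N)·s²/n.
f = 5306/34131 = 0.15545985; Var(ȳ) = 0.84454015·19.86/5306 = 0.0031610568.
Var(Ŷ) = 34131² · 0.0031610568 = 3.6823946 × 10^6.
SE(Ŷ) = √(3.6823946 × 10^6) = 1919.0.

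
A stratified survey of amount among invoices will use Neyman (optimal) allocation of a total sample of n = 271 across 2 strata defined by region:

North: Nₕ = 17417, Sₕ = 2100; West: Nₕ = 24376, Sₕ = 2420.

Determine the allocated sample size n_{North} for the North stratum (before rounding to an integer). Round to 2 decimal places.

Neyman allocation: nₕ = n·NₕSₕ / Σⱼ NⱼSⱼ.
Σ NⱼSⱼ = 17417·2100 + 24376·2420 = 9.556562 × 10^7.
n_{North} = 271·17417·2100 / (9.556562 × 10^7) = 103.72.

103.72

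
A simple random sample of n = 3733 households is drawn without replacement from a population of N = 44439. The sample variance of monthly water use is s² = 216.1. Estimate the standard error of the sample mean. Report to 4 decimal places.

Under SRS without replacement, Var(ȳ) = (1 − f)·s²/n with f = n/N = 3733/44439 = 0.08400279.
Var(ȳ) = (1 − 0.08400279)·216.1/3733 = 0.91599721·0.057889097 = 0.053026252.
SE(ȳ) = √(0.053026252) = 0.2303.

0.2303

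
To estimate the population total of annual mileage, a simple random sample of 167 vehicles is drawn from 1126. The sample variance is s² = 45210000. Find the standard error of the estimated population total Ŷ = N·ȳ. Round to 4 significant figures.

Var(Ŷ) = N²·Var(ȳ) = N²·(1 − n/N)·s²/n.
f = 167/1126 = 0.14831261; Var(ȳ) = 0.85168739·45210000/167 = 230567.59.
Var(Ŷ) = 1126² · 230567.59 = 2.9233111 × 10^11.
SE(Ŷ) = √(2.9233111 × 10^11) = 540700.

540700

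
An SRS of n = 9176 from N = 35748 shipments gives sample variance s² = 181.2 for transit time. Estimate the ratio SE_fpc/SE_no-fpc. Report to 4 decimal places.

f = n/N = 9176/35748 = 0.25668569.
SE_no-fpc = √(s²/n) = 0.14052461; SE_fpc = √((1−f)s²/n) = 0.12115425.
Ratio = √(1−f) = 0.86215678.

0.8622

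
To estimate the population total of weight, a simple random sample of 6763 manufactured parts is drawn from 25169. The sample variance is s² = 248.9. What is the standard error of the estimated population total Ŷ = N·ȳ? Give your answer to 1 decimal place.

Var(Ŷ) = N²·Var(ȳ) = N²·(1 − n/N)·s²/n.
f = 6763/25169 = 0.26870356; Var(ȳ) = 0.73129644·248.9/6763 = 0.026914044.
Var(Ŷ) = 25169² · 0.026914044 = 1.704947 × 10^7.
SE(Ŷ) = √(1.704947 × 10^7) = 4129.1.

4129.1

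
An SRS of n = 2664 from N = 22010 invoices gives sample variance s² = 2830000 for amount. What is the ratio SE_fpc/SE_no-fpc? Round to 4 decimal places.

0.9375

f = n/N = 2664/22010 = 0.12103589.
SE_no-fpc = √(s²/n) = 32.593133; SE_fpc = √((1−f)s²/n) = 30.557068.
Ratio = √(1−f) = 0.93753086.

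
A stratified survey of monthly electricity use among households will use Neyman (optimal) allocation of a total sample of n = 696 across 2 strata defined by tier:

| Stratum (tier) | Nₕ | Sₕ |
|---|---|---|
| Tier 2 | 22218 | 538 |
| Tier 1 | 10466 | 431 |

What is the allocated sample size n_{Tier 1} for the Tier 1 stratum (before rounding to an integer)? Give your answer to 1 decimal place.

190.7

Neyman allocation: nₕ = n·NₕSₕ / Σⱼ NⱼSⱼ.
Σ NⱼSⱼ = 22218·538 + 10466·431 = 1.646413 × 10^7.
n_{Tier 1} = 696·10466·431 / (1.646413 × 10^7) = 190.7.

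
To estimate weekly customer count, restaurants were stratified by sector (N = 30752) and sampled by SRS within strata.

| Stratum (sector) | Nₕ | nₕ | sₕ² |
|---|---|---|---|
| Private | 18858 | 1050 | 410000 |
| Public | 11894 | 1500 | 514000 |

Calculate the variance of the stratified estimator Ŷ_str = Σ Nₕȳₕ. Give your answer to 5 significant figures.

Var(Ŷ_str) = Σₕ Nₕ²(1 − fₕ)sₕ²/nₕ.
Private: 18858²·(1 − 1050/18858)·410000/1050 = 1.3113099 × 10^11.
Public: 11894²·(1 − 1500/11894)·514000/1500 = 4.236259 × 10^10.
Sum = 1.7349358 × 10^11.

1.7349 × 10^11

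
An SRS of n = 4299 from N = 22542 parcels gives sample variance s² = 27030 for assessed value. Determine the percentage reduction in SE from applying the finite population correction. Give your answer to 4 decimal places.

f = n/N = 4299/22542 = 0.19071067.
SE_no-fpc = √(s²/n) = 2.5074905; SE_fpc = √((1−f)s²/n) = 2.2557512.
Ratio = √(1−f) = 0.89960509. Reduction = 100·(1 − 0.89960509) = 10.0395%.

10.0395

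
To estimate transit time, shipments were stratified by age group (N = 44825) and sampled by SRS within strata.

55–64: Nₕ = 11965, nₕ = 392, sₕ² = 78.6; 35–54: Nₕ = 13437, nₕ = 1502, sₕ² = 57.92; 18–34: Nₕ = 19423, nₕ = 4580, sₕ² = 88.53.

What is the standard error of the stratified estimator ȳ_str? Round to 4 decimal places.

0.1402

Var(ȳ_str) = Σₕ Wₕ²(1 − fₕ)sₕ²/nₕ with Wₕ = Nₕ/N, N = 44825.
55–64: Wₕ = 0.26692694; term = 0.26692694²·(1 − 0.03276222)·78.6/392 = 0.013818298.
35–54: Wₕ = 0.29976576; term = 0.29976576²·(1 − 0.11178090)·57.92/1502 = 0.0030778168.
18–34: Wₕ = 0.43330731; term = 0.43330731²·(1 − 0.23580291)·88.53/4580 = 0.0027734631.
Sum = 0.019669578.
SE = √(0.019669578) = 0.1402.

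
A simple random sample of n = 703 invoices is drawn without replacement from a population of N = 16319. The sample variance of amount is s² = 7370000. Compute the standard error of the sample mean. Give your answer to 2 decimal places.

100.16

Under SRS without replacement, Var(ȳ) = (1 − f)·s²/n with f = n/N = 703/16319 = 0.04307862.
Var(ȳ) = (1 − 0.04307862)·7370000/703 = 0.95692138·10483.642 = 10032.021.
SE(ȳ) = √(10032.021) = 100.16.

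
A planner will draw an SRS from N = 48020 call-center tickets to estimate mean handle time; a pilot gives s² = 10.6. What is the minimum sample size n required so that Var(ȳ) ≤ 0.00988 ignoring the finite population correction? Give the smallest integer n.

Without fpc, n₀ = s²/D = 10.6/0.00988 = 1072.8745.
Rounding up, n = 1073.

1073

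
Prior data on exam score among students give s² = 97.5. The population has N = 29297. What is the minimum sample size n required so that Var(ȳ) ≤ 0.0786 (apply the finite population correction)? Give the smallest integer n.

Without fpc, n₀ = s²/D = 97.5/0.0786 = 1240.4580.
With fpc, (1 − n/N)·s²/n ≤ D requires n ≥ n₀/(1 + n₀/N) = 1240.4580/(1 + 1240.4580/29297) = 1190.0695.
Rounding up, n = 1191.

1191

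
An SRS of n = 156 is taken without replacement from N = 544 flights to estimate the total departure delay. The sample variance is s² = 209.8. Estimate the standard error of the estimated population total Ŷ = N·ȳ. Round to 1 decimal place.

532.8

Var(Ŷ) = N²·Var(ȳ) = N²·(1 − n/N)·s²/n.
f = 156/544 = 0.28676471; Var(ȳ) = 0.71323529·209.8/156 = 0.95921003.
Var(Ŷ) = 544² · 0.95921003 = 283864.78.
SE(Ŷ) = √(283864.78) = 532.8.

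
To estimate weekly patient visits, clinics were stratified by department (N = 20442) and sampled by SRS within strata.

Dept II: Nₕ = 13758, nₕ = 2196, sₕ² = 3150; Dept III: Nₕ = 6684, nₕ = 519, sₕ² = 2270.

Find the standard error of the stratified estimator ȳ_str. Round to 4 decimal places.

Var(ȳ_str) = Σₕ Wₕ²(1 − fₕ)sₕ²/nₕ with Wₕ = Nₕ/N, N = 20442.
Dept II: Wₕ = 0.67302612; term = 0.67302612²·(1 − 0.15961622)·3150/2196 = 0.54603404.
Dept III: Wₕ = 0.32697388; term = 0.32697388²·(1 − 0.07764811)·2270/519 = 0.43130178.
Sum = 0.97733582.
SE = √(0.97733582) = 0.9886.

0.9886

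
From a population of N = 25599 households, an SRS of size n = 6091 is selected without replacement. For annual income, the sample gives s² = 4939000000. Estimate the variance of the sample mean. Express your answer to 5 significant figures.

617930

Under SRS without replacement, Var(ȳ) = (1 − f)·s²/n with f = n/N = 6091/25599 = 0.23793898.
Var(ȳ) = (1 − 0.23793898)·4939000000/6091 = 0.76206102·810868.49 = 617931.27.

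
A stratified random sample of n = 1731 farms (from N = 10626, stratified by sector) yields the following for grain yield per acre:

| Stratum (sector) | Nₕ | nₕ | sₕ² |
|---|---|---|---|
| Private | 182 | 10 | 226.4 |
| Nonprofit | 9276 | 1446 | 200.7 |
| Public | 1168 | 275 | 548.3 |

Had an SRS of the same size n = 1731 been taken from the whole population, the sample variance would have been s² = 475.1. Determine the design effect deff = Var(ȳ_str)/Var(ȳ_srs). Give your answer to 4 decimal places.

Var(ȳ_str) = Σ Wₕ²(1−fₕ)sₕ²/nₕ with Wₕ = Nₕ/10626:
  Private: (182/10626)²·(1−10/182)·226.4/10 = 0.0062767761
  Nonprofit: (9276/10626)²·(1−1446/9276)·200.7/1446 = 0.089281599
  Public: (1168/10626)²·(1−275/1168)·548.3/275 = 0.018417905
  → Var(ȳ_str) = 0.11397628.
Var(ȳ_srs) = (1 − 1731/10626)·475.1/1731 = 0.22975454.
deff = 0.11397628 / 0.22975454 = 0.4961.

0.4961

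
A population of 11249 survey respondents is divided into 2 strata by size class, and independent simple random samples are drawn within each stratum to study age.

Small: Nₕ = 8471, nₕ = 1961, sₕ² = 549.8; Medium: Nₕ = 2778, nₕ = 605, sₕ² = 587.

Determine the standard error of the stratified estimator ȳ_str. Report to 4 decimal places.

Var(ȳ_str) = Σₕ Wₕ²(1 − fₕ)sₕ²/nₕ with Wₕ = Nₕ/N, N = 11249.
Small: Wₕ = 0.75304472; term = 0.75304472²·(1 − 0.23149569)·549.8/1961 = 0.12218418.
Medium: Wₕ = 0.24695528; term = 0.24695528²·(1 − 0.21778258)·587/605 = 0.046285703.
Sum = 0.16846988.
SE = √(0.16846988) = 0.4105.

0.4105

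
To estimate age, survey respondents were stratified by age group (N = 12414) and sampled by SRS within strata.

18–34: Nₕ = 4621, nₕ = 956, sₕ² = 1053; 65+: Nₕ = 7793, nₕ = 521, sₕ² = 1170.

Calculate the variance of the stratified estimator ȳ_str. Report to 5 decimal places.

Var(ȳ_str) = Σₕ Wₕ²(1 − fₕ)sₕ²/nₕ with Wₕ = Nₕ/N, N = 12414.
18–34: Wₕ = 0.37224102; term = 0.37224102²·(1 − 0.20688163)·1053/956 = 0.12104781.
65+: Wₕ = 0.62775898; term = 0.62775898²·(1 − 0.06685487)·1170/521 = 0.82581583.
Sum = 0.94686364.

0.94686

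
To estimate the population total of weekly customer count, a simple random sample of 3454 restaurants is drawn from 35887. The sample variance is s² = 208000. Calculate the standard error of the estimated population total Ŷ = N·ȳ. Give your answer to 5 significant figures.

Var(Ŷ) = N²·Var(ȳ) = N²·(1 − n/N)·s²/n.
f = 3454/35887 = 0.09624655; Var(ȳ) = 0.90375345·208000/3454 = 54.424064.
Var(Ŷ) = 35887² · 54.424064 = 7.0091488 × 10^10.
SE(Ŷ) = √(7.0091488 × 10^10) = 264750.

264750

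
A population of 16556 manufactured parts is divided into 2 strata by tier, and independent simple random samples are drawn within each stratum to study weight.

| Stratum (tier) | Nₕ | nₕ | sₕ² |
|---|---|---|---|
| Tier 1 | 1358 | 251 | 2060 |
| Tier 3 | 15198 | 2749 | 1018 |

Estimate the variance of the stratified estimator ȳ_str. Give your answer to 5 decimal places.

Var(ȳ_str) = Σₕ Wₕ²(1 − fₕ)sₕ²/nₕ with Wₕ = Nₕ/N, N = 16556.
Tier 1: Wₕ = 0.08202464; term = 0.08202464²·(1 − 0.18483063)·2060/251 = 0.045012181.
Tier 3: Wₕ = 0.91797536; term = 0.91797536²·(1 − 0.18087906)·1018/2749 = 0.2556131.
Sum = 0.30062528.

0.30063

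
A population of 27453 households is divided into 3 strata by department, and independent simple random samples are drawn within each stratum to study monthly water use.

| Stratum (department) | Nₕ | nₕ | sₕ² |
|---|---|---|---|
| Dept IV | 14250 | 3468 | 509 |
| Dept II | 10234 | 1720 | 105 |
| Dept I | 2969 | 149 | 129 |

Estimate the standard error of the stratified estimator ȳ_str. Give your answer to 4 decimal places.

0.2159

Var(ȳ_str) = Σₕ Wₕ²(1 − fₕ)sₕ²/nₕ with Wₕ = Nₕ/N, N = 27453.
Dept IV: Wₕ = 0.51906895; term = 0.51906895²·(1 − 0.24336842)·509/3468 = 0.029920804.
Dept II: Wₕ = 0.37278257; term = 0.37278257²·(1 − 0.16806723)·105/1720 = 0.0070576528.
Dept I: Wₕ = 0.10814847; term = 0.10814847²·(1 − 0.05018525)·129/149 = 0.0096179636.
Sum = 0.04659642.
SE = √(0.04659642) = 0.2159.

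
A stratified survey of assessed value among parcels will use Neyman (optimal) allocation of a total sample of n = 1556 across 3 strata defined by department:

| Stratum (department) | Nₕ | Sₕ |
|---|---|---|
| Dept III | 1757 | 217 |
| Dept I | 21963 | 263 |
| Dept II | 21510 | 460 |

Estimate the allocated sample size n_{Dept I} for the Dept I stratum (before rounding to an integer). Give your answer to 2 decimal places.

Neyman allocation: nₕ = n·NₕSₕ / Σⱼ NⱼSⱼ.
Σ NⱼSⱼ = 1757·217 + 21963·263 + 21510·460 = 1.6052138 × 10^7.
n_{Dept I} = 1556·21963·263 / (1.6052138 × 10^7) = 559.92.

559.92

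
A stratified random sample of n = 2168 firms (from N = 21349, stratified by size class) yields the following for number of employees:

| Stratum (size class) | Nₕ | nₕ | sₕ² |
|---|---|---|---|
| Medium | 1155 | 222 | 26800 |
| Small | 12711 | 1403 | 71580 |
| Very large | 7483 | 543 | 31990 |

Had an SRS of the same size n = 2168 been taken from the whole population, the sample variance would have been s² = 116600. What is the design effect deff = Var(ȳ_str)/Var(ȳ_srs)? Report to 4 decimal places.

Var(ȳ_str) = Σ Wₕ²(1−fₕ)sₕ²/nₕ with Wₕ = Nₕ/21349:
  Medium: (1155/21349)²·(1−222/1155)·26800/222 = 0.28542392
  Small: (12711/21349)²·(1−1403/12711)·71580/1403 = 16.089571
  Very large: (7483/21349)²·(1−543/7483)·31990/543 = 6.7126585
  → Var(ȳ_str) = 23.087653.
Var(ȳ_srs) = (1 − 2168/21349)·116600/2168 = 48.320674.
deff = 23.087653 / 48.320674 = 0.4778.

0.4778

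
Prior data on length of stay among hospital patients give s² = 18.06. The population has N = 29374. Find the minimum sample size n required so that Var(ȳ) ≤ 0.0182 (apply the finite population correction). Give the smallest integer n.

960

Without fpc, n₀ = s²/D = 18.06/0.0182 = 992.3077.
With fpc, (1 − n/N)·s²/n ≤ D requires n ≥ n₀/(1 + n₀/N) = 992.3077/(1 + 992.3077/29374) = 959.8812.
Rounding up, n = 960.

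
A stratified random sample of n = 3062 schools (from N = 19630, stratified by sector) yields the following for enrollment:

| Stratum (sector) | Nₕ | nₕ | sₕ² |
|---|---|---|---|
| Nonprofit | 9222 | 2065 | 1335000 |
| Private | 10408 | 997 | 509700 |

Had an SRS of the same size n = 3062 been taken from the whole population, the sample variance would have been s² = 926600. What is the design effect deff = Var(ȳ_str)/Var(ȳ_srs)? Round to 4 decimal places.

Var(ȳ_str) = Σ Wₕ²(1−fₕ)sₕ²/nₕ with Wₕ = Nₕ/19630:
  Nonprofit: (9222/19630)²·(1−2065/9222)·1335000/2065 = 110.73292
  Private: (10408/19630)²·(1−997/10408)·509700/997 = 129.95169
  → Var(ȳ_str) = 240.68461.
Var(ȳ_srs) = (1 − 3062/19630)·926600/3062 = 255.40941.
deff = 240.68461 / 255.40941 = 0.9423.

0.9423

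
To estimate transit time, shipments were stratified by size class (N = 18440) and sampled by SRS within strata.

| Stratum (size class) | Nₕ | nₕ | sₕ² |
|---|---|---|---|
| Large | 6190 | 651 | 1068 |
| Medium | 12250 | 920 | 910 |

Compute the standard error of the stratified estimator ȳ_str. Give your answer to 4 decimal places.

Var(ȳ_str) = Σₕ Wₕ²(1 − fₕ)sₕ²/nₕ with Wₕ = Nₕ/N, N = 18440.
Large: Wₕ = 0.33568330; term = 0.33568330²·(1 − 0.10516963)·1068/651 = 0.16542092.
Medium: Wₕ = 0.66431670; term = 0.66431670²·(1 − 0.07510204)·910/920 = 0.40373624.
Sum = 0.56915716.
SE = √(0.56915716) = 0.7544.

0.7544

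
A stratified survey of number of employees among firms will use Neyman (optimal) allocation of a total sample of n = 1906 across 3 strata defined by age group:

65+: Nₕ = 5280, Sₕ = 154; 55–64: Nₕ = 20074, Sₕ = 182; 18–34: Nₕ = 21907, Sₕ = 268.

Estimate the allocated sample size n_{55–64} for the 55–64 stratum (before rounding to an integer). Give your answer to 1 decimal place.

Neyman allocation: nₕ = n·NₕSₕ / Σⱼ NⱼSⱼ.
Σ NⱼSⱼ = 5280·154 + 20074·182 + 21907·268 = 1.0337664 × 10^7.
n_{55–64} = 1906·20074·182 / (1.0337664 × 10^7) = 673.6.

673.6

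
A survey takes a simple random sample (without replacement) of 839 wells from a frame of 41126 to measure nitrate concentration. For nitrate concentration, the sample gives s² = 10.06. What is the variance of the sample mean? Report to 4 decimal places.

0.0117

Under SRS without replacement, Var(ȳ) = (1 − f)·s²/n with f = n/N = 839/41126 = 0.02040072.
Var(ȳ) = (1 − 0.02040072)·10.06/839 = 0.97959928·0.011990465 = 0.011745851.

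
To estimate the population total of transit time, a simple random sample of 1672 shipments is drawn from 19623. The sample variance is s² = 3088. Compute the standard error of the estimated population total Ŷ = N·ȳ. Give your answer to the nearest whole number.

25506

Var(Ŷ) = N²·Var(ȳ) = N²·(1 − n/N)·s²/n.
f = 1672/19623 = 0.08520614; Var(ȳ) = 0.91479386·3088/1672 = 1.6895236.
Var(Ŷ) = 19623² · 1.6895236 = 6.5057155 × 10^8.
SE(Ŷ) = √(6.5057155 × 10^8) = 25506.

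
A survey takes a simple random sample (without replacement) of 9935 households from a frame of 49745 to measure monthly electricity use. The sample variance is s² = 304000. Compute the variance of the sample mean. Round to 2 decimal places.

Under SRS without replacement, Var(ȳ) = (1 − f)·s²/n with f = n/N = 9935/49745 = 0.19971856.
Var(ȳ) = (1 − 0.19971856)·304000/9935 = 0.80028144·30.598893 = 24.487726.

24.49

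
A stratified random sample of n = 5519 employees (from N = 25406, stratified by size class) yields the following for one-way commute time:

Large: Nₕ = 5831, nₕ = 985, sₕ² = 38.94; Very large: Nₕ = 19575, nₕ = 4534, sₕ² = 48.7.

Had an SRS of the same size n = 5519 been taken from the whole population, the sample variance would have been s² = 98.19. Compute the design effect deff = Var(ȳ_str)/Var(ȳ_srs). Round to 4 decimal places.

0.4761

Var(ȳ_str) = Σ Wₕ²(1−fₕ)sₕ²/nₕ with Wₕ = Nₕ/25406:
  Large: (5831/25406)²·(1−985/5831)·38.94/985 = 0.0017306673
  Very large: (19575/25406)²·(1−4534/19575)·48.7/4534 = 0.0048995178
  → Var(ȳ_str) = 0.0066301851.
Var(ȳ_srs) = (1 − 5519/25406)·98.19/5519 = 0.013926431.
deff = 0.0066301851 / 0.013926431 = 0.4761.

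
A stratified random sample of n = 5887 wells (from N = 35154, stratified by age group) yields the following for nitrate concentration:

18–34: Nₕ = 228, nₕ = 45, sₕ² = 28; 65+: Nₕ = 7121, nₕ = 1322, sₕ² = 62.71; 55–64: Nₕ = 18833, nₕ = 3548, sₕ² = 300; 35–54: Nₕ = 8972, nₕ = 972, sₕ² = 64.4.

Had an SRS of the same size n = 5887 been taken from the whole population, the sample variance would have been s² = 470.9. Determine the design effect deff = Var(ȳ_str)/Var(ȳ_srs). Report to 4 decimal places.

0.3777

Var(ȳ_str) = Σ Wₕ²(1−fₕ)sₕ²/nₕ with Wₕ = Nₕ/35154:
  18–34: (228/35154)²·(1−45/228)·28/45 = 2.1007867 × 10^-5
  65+: (7121/35154)²·(1−1322/7121)·62.71/1322 = 0.0015850755
  55–64: (18833/35154)²·(1−3548/18833)·300/3548 = 0.019695776
  35–54: (8972/35154)²·(1−972/8972)·64.4/972 = 0.0038481267
  → Var(ȳ_str) = 0.025149986.
Var(ȳ_srs) = (1 − 5887/35154)·470.9/5887 = 0.066594462.
deff = 0.025149986 / 0.066594462 = 0.3777.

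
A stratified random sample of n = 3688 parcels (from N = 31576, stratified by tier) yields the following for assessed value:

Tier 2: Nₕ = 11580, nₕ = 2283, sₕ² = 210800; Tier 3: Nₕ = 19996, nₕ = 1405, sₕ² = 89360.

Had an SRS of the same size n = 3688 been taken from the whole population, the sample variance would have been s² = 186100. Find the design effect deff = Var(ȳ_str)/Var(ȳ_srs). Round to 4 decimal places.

Var(ȳ_str) = Σ Wₕ²(1−fₕ)sₕ²/nₕ with Wₕ = Nₕ/31576:
  Tier 2: (11580/31576)²·(1−2283/11580)·210800/2283 = 9.9701538
  Tier 3: (19996/31576)²·(1−1405/19996)·89360/1405 = 23.713654
  → Var(ȳ_str) = 33.683808.
Var(ȳ_srs) = (1 − 3688/31576)·186100/3688 = 44.567238.
deff = 33.683808 / 44.567238 = 0.7558.

0.7558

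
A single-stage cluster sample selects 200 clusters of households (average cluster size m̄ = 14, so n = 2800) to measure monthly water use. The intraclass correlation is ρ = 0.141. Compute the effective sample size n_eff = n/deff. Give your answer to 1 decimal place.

deff = 1 + (14 − 1)·0.141 = 1 + 1.833 = 2.833.
n_eff = 2800 / 2.833 = 988.4.

988.4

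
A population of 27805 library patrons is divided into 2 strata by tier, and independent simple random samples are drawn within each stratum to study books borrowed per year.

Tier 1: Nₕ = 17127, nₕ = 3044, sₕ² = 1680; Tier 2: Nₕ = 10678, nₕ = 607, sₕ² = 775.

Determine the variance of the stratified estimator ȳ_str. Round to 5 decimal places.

Var(ȳ_str) = Σₕ Wₕ²(1 − fₕ)sₕ²/nₕ with Wₕ = Nₕ/N, N = 27805.
Tier 1: Wₕ = 0.61596835; term = 0.61596835²·(1 − 0.17773107)·1680/3044 = 0.172185.
Tier 2: Wₕ = 0.38403165; term = 0.38403165²·(1 − 0.05684585)·775/607 = 0.17759459.
Sum = 0.34977959.

0.34978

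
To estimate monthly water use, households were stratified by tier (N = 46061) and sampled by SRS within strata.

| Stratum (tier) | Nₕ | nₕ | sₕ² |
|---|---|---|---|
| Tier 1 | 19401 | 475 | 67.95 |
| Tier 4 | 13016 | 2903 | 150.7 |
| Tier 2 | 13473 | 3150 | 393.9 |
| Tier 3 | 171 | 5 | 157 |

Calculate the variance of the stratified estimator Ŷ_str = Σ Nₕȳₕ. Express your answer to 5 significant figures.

7.7643 × 10^7

Var(Ŷ_str) = Σₕ Nₕ²(1 − fₕ)sₕ²/nₕ.
Tier 1: 19401²·(1 − 475/19401)·67.95/475 = 5.2526541 × 10^7.
Tier 4: 13016²·(1 − 2903/13016)·150.7/2903 = 6.8331942 × 10^6.
Tier 2: 13473²·(1 − 3150/13473)·393.9/3150 = 1.7391845 × 10^7.
Tier 3: 171²·(1 − 5/171)·157/5 = 891320.4.
Sum = 7.7642901 × 10^7.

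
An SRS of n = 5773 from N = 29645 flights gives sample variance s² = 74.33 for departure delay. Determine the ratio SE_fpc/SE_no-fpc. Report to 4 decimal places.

f = n/N = 5773/29645 = 0.19473773.
SE_no-fpc = √(s²/n) = 0.11347006; SE_fpc = √((1−f)s²/n) = 0.10182396.
Ratio = √(1−f) = 0.89736407.

0.8974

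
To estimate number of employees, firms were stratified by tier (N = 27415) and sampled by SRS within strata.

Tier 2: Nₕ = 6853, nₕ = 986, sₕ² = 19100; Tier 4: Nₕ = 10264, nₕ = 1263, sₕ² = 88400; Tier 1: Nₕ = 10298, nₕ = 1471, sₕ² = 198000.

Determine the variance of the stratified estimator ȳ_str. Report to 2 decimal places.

Var(ȳ_str) = Σₕ Wₕ²(1 − fₕ)sₕ²/nₕ with Wₕ = Nₕ/N, N = 27415.
Tier 2: Wₕ = 0.24997264; term = 0.24997264²·(1 − 0.14387859)·19100/986 = 1.0362792.
Tier 4: Wₕ = 0.37439358; term = 0.37439358²·(1 − 0.12305144)·88400/1263 = 8.6035922.
Tier 1: Wₕ = 0.37563378; term = 0.37563378²·(1 − 0.14284327)·198000/1471 = 16.279536.
Sum = 25.919407.

25.92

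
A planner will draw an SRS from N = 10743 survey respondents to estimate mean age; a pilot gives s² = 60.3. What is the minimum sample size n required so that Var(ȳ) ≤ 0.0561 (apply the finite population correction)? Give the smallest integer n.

Without fpc, n₀ = s²/D = 60.3/0.0561 = 1074.8663.
With fpc, (1 − n/N)·s²/n ≤ D requires n ≥ n₀/(1 + n₀/N) = 1074.8663/(1 + 1074.8663/10743) = 977.1044.
Rounding up, n = 978.

978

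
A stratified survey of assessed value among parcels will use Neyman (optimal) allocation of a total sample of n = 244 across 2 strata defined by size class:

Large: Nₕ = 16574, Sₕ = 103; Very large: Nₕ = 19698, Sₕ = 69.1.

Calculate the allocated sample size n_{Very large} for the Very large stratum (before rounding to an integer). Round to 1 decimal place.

Neyman allocation: nₕ = n·NₕSₕ / Σⱼ NⱼSⱼ.
Σ NⱼSⱼ = 16574·103 + 19698·69.1 = 3.0682538 × 10^6.
n_{Very large} = 244·19698·69.1 / (3.0682538 × 10^6) = 108.2.

108.2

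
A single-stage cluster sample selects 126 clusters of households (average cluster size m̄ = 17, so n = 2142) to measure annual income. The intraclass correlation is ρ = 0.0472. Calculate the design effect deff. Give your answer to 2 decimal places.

deff = 1 + (17 − 1)·0.0472 = 1 + 0.7552 = 1.7552.

1.76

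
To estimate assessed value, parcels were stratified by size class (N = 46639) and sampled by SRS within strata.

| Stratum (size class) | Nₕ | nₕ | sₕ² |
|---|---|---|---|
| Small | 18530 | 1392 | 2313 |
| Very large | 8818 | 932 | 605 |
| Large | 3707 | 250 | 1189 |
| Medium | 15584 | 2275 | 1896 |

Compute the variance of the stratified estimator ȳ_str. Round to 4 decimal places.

Var(ȳ_str) = Σₕ Wₕ²(1 − fₕ)sₕ²/nₕ with Wₕ = Nₕ/N, N = 46639.
Small: Wₕ = 0.39730697; term = 0.39730697²·(1 − 0.07512142)·2313/1392 = 0.24259034.
Very large: Wₕ = 0.18906923; term = 0.18906923²·(1 − 0.10569290)·605/932 = 0.020752378.
Large: Wₕ = 0.07948284; term = 0.07948284²·(1 − 0.06743998)·1189/250 = 0.028019821.
Medium: Wₕ = 0.33414095; term = 0.33414095²·(1 − 0.14598306)·1896/2275 = 0.079466271.
Sum = 0.37082881.

0.3708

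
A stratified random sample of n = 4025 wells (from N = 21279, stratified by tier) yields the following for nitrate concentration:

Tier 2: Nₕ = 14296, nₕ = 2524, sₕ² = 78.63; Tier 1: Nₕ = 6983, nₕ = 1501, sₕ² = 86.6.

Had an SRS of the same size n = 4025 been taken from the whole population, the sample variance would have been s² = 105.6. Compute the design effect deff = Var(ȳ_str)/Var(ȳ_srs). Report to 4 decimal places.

0.7736

Var(ȳ_str) = Σ Wₕ²(1−fₕ)sₕ²/nₕ with Wₕ = Nₕ/21279:
  Tier 2: (14296/21279)²·(1−2524/14296)·78.63/2524 = 0.01157874
  Tier 1: (6983/21279)²·(1−1501/6983)·86.6/1501 = 0.0048777085
  → Var(ȳ_str) = 0.016456449.
Var(ȳ_srs) = (1 − 4025/21279)·105.6/4025 = 0.021273386.
deff = 0.016456449 / 0.021273386 = 0.7736.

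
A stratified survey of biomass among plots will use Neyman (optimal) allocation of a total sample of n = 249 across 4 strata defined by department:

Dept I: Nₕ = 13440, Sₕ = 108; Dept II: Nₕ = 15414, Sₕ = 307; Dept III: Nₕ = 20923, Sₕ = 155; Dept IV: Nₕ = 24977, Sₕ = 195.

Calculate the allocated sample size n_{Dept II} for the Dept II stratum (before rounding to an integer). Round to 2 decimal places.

82.41

Neyman allocation: nₕ = n·NₕSₕ / Σⱼ NⱼSⱼ.
Σ NⱼSⱼ = 13440·108 + 15414·307 + 20923·155 + 24977·195 = 1.4297198 × 10^7.
n_{Dept II} = 249·15414·307 / (1.4297198 × 10^7) = 82.41.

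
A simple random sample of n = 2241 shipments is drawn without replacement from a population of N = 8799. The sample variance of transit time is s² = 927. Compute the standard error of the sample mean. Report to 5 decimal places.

0.55525

Under SRS without replacement, Var(ȳ) = (1 − f)·s²/n with f = n/N = 2241/8799 = 0.25468803.
Var(ȳ) = (1 − 0.25468803)·927/2241 = 0.74531197·0.41365462 = 0.30830174.
SE(ȳ) = √(0.30830174) = 0.55525.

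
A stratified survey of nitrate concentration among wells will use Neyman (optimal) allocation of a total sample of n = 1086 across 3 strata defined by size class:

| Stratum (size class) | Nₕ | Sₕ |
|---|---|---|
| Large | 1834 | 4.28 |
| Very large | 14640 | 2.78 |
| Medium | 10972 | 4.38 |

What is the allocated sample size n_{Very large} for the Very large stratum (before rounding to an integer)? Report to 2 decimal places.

457.52

Neyman allocation: nₕ = n·NₕSₕ / Σⱼ NⱼSⱼ.
Σ NⱼSⱼ = 1834·4.28 + 14640·2.78 + 10972·4.38 = 96606.08.
n_{Very large} = 1086·14640·2.78 / 96606.08 = 457.52.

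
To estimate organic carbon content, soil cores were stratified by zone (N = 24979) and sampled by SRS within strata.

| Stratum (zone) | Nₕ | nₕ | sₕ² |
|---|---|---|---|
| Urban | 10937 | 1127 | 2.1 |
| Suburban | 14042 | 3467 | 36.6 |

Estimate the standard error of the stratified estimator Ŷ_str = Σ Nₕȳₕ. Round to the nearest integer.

Var(Ŷ_str) = Σₕ Nₕ²(1 − fₕ)sₕ²/nₕ.
Urban: 10937²·(1 − 1127/10937)·2.1/1127 = 199922.93.
Suburban: 14042²·(1 − 3467/14042)·36.6/3467 = 1.5676048 × 10^6.
Sum = 1.7675277 × 10^6.
SE = √(1.7675277 × 10^6) = 1329.

1329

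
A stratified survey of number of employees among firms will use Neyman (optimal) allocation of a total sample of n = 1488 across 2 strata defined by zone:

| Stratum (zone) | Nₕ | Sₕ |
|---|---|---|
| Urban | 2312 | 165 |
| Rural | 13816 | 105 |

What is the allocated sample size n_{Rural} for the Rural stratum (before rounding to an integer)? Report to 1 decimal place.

Neyman allocation: nₕ = n·NₕSₕ / Σⱼ NⱼSⱼ.
Σ NⱼSⱼ = 2312·165 + 13816·105 = 1.83216 × 10^6.
n_{Rural} = 1488·13816·105 / (1.83216 × 10^6) = 1178.2.

1178.2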